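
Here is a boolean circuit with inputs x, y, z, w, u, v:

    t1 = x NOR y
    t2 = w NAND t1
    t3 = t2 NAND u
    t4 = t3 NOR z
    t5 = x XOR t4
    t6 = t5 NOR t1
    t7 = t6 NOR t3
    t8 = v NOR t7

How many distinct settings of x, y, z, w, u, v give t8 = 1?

24

t8 = v NOR t7 must be 1, so both v = 0 and t7 = 0.
t7 = t6 NOR t3 must be 0, so at least one of t6, t3 is 1.
Enumerating the 64 input combinations, 24 give t8 = 1 and 40 give t8 = 0.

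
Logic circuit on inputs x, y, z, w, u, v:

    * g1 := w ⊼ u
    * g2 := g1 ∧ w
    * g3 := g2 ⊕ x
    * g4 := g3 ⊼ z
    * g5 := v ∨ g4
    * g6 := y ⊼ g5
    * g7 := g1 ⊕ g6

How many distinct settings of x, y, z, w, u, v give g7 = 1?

g7 = g1 ⊕ g6 must be 1, so g1 and g6 differ.
Enumerating the 64 input combinations, 30 give g7 = 1 and 34 give g7 = 0.

30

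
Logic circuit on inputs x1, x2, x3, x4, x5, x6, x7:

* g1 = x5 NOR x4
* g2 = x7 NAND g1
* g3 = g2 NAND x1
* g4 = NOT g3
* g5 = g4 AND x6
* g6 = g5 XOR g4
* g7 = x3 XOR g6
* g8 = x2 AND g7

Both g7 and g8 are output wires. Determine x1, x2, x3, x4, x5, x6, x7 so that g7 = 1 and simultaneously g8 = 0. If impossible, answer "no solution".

Check with x1=0, x2=0, x3=1, x4=1, x5=1, x6=1, x7=0:
g1 = x5 NOR x4 = 1 NOR 1 = 0
g2 = x7 NAND g1 = 0 NAND 0 = 1
g3 = g2 NAND x1 = 1 NAND 0 = 1
g4 = NOT g3 = NOT 1 = 0
g5 = g4 AND x6 = 0 AND 1 = 0
g6 = g5 XOR g4 = 0 XOR 0 = 0
g7 = x3 XOR g6 = 1 XOR 0 = 1
g8 = x2 AND g7 = 0 AND 1 = 0
So g7 = 1 and g8 = 0.

x1=0, x2=0, x3=1, x4=1, x5=1, x6=1, x7=0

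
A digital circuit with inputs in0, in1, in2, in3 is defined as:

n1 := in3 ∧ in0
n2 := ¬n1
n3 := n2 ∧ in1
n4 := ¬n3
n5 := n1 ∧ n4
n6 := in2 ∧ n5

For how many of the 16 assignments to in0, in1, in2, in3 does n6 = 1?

2

n6 = in2 ∧ n5 must be 1, so both in2 = 1 and n5 = 1.
n5 = n1 ∧ n4 must be 1, so both n1 = 1 and n4 = 1.
n1 = in3 ∧ in0 must be 1, so both in3 = 1 and in0 = 1.
Enumerating the 16 input combinations, 2 give n6 = 1 and 14 give n6 = 0.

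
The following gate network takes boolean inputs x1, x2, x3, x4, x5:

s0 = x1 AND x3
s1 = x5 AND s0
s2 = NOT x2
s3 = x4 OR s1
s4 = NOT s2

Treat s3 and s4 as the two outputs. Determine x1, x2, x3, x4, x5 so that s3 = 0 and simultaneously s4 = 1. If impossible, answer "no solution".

x1=0 x2=1 x3=0 x4=0 x5=1

Check with x1=0 x2=1 x3=0 x4=0 x5=1:
s0 = x1 AND x3 = 0 AND 0 = 0
s1 = x5 AND s0 = 1 AND 0 = 0
s2 = NOT x2 = NOT 1 = 0
s3 = x4 OR s1 = 0 OR 0 = 0
s4 = NOT s2 = NOT 0 = 1
So s3 = 0 and s4 = 1.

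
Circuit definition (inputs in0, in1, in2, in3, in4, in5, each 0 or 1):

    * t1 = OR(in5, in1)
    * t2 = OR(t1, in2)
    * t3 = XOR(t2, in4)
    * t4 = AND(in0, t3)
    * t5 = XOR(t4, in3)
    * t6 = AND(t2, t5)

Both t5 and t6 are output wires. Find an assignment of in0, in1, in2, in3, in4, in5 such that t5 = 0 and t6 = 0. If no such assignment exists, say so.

in0=0, in1=1, in2=0, in3=0, in4=0, in5=0

Check with in0=0, in1=1, in2=0, in3=0, in4=0, in5=0:
t1 = OR(in5, in1) = OR(0, 1) = 1
t2 = OR(t1, in2) = OR(1, 0) = 1
t3 = XOR(t2, in4) = XOR(1, 0) = 1
t4 = AND(in0, t3) = AND(0, 1) = 0
t5 = XOR(t4, in3) = XOR(0, 0) = 0
t6 = AND(t2, t5) = AND(1, 0) = 0
So t5 = 0 and t6 = 0.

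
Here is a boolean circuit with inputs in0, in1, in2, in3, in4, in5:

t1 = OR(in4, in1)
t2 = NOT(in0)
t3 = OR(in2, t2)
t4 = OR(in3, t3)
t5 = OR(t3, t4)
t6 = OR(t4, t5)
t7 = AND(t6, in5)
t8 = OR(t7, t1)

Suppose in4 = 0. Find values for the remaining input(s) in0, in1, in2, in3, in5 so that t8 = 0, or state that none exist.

t8 = OR(t7, t1) must be 0, so both t7 = 0 and t1 = 0.
t7 = AND(t6, in5) must be 0, so at least one of t6, in5 is 0.
Check with in4 = 0 and in0=1, in1=0, in2=1, in3=1, in5=0:
t1 = OR(in4, in1) = OR(0, 0) = 0
t2 = NOT(in0) = NOT 1 = 0
t3 = OR(in2, t2) = OR(1, 0) = 1
t4 = OR(in3, t3) = OR(1, 1) = 1
t5 = OR(t3, t4) = OR(1, 1) = 1
t6 = OR(t4, t5) = OR(1, 1) = 1
t7 = AND(t6, in5) = AND(1, 0) = 0
t8 = OR(t7, t1) = OR(0, 0) = 0
So t8 = 0.

in0=1, in1=0, in2=1, in3=1, in5=0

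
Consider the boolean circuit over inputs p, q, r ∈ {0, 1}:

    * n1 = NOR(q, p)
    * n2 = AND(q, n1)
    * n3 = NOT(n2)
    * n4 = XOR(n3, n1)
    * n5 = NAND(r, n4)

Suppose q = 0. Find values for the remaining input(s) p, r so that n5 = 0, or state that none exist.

n5 = NAND(r, n4) must be 0, so both r = 1 and n4 = 1.
Check with q = 0 and p=1, r=1:
n1 = NOR(q, p) = NOR(0, 1) = 0
n2 = AND(q, n1) = AND(0, 0) = 0
n3 = NOT(n2) = NOT 0 = 1
n4 = XOR(n3, n1) = XOR(1, 0) = 1
n5 = NAND(r, n4) = NAND(1, 1) = 0
So n5 = 0.

p=1, r=1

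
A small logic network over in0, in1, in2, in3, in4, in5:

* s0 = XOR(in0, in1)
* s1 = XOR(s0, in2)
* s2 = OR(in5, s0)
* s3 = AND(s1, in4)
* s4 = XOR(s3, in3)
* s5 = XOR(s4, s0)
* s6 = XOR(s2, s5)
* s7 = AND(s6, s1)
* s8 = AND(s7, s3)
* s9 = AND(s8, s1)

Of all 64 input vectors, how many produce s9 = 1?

8

s9 = AND(s8, s1) must be 1, so both s8 = 1 and s1 = 1.
s8 = AND(s7, s3) must be 1, so both s7 = 1 and s3 = 1.
s1 = XOR(s0, in2) must be 1, so s0 and in2 differ.
Enumerating the 64 input combinations, 8 give s9 = 1 and 56 give s9 = 0.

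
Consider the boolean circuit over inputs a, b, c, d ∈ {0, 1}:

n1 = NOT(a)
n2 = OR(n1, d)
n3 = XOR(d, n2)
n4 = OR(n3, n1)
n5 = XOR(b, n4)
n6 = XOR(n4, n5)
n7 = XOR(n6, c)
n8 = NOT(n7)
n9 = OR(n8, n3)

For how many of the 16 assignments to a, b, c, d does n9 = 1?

n9 = OR(n8, n3) must be 1, so at least one of n8, n3 is 1.
Enumerating the 16 input combinations, 10 give n9 = 1 and 6 give n9 = 0.

10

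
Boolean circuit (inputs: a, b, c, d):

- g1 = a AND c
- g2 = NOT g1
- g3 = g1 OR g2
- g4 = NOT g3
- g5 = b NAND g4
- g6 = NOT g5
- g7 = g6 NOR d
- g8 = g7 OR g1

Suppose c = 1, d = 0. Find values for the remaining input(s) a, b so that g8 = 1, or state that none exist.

g8 = g7 OR g1 must be 1, so at least one of g7, g1 is 1.
Check with c = 1, d = 0 and a=0, b=1:
g1 = a AND c = 0 AND 1 = 0
g2 = NOT g1 = NOT 0 = 1
g3 = g1 OR g2 = 0 OR 1 = 1
g4 = NOT g3 = NOT 1 = 0
g5 = b NAND g4 = 1 NAND 0 = 1
g6 = NOT g5 = NOT 1 = 0
g7 = g6 NOR d = 0 NOR 0 = 1
g8 = g7 OR g1 = 1 OR 0 = 1
So g8 = 1.

a=0, b=1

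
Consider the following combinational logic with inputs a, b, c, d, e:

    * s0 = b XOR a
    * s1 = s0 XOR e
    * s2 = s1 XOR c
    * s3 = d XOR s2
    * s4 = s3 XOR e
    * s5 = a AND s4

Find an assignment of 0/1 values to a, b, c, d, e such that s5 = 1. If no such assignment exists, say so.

s5 = a AND s4 must be 1, so both a = 1 and s4 = 1.
Check with a=1, b=1, c=1, d=0, e=1:
s0 = b XOR a = 1 XOR 1 = 0
s1 = s0 XOR e = 0 XOR 1 = 1
s2 = s1 XOR c = 1 XOR 1 = 0
s3 = d XOR s2 = 0 XOR 0 = 0
s4 = s3 XOR e = 0 XOR 1 = 1
s5 = a AND s4 = 1 AND 1 = 1
So s5 = 1 as required.

a=1, b=1, c=1, d=0, e=1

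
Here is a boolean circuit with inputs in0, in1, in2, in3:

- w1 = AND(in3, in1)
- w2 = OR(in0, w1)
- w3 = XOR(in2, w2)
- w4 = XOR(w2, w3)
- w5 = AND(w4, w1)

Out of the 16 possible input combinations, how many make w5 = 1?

2

w5 = AND(w4, w1) must be 1, so both w4 = 1 and w1 = 1.
Enumerating the 16 input combinations, 2 give w5 = 1 and 14 give w5 = 0.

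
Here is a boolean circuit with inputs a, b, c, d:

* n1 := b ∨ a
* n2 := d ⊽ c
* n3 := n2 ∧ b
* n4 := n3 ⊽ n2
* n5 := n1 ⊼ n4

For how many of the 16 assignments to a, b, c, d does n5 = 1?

7

n5 = n1 ⊼ n4 must be 1, so at least one of n1, n4 is 0.
Enumerating the 16 input combinations, 7 give n5 = 1 and 9 give n5 = 0.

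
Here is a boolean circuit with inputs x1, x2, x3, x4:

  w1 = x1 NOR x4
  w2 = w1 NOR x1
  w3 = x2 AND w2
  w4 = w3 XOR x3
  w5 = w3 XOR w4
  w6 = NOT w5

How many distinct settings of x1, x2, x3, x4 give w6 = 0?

w6 = NOT w5 must be 0, so w5 = 1.
w5 = w3 XOR w4 must be 1, so w3 and w4 differ.
Enumerating the 16 input combinations, 8 give w6 = 0 and 8 give w6 = 1.

8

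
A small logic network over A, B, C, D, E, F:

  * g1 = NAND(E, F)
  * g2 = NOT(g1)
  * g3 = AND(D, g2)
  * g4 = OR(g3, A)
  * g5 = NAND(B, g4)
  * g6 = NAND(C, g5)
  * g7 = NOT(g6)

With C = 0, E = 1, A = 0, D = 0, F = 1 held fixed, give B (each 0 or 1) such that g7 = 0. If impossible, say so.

B=1

g7 = NOT(g6) must be 0, so g6 = 1.
Check with C = 0, E = 1, A = 0, D = 0, F = 1 and B=1:
g1 = NAND(E, F) = NAND(1, 1) = 0
g2 = NOT(g1) = NOT 0 = 1
g3 = AND(D, g2) = AND(0, 1) = 0
g4 = OR(g3, A) = OR(0, 0) = 0
g5 = NAND(B, g4) = NAND(1, 0) = 1
g6 = NAND(C, g5) = NAND(0, 1) = 1
g7 = NOT(g6) = NOT 1 = 0
So g7 = 0.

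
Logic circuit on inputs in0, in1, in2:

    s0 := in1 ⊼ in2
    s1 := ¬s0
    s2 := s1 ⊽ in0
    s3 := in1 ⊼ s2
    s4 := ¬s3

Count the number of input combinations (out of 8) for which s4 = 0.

7

s4 = ¬s3 must be 0, so s3 = 1.
s3 = in1 ⊼ s2 must be 1, so at least one of in1, s2 is 0.
Enumerating the 8 input combinations, 7 give s4 = 0 and 1 give s4 = 1.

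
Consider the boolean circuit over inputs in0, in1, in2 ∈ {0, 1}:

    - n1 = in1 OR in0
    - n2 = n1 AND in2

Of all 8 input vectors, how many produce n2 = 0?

5

n2 = n1 AND in2 must be 0, so at least one of n1, in2 is 0.
Satisfying assignments:
  in0=0, in1=0, in2=0
  in0=0, in1=0, in2=1
  in0=0, in1=1, in2=0
  in0=1, in1=0, in2=0
  in0=1, in1=1, in2=0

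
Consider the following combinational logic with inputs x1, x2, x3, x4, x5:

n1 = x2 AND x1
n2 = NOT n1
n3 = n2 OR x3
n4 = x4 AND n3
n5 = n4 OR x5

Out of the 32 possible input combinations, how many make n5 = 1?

23

n5 = n4 OR x5 must be 1, so at least one of n4, x5 is 1.
Enumerating the 32 input combinations, 23 give n5 = 1 and 9 give n5 = 0.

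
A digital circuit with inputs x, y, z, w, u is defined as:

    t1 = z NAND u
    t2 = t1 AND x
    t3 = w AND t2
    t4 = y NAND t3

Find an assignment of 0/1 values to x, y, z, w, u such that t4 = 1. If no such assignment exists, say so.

x=0 y=1 z=0 w=1 u=1

t4 = y NAND t3 must be 1, so at least one of y, t3 is 0.
Check with x=0 y=1 z=0 w=1 u=1:
t1 = z NAND u = 0 NAND 1 = 1
t2 = t1 AND x = 1 AND 0 = 0
t3 = w AND t2 = 1 AND 0 = 0
t4 = y NAND t3 = 1 NAND 0 = 1
So t4 = 1 as required.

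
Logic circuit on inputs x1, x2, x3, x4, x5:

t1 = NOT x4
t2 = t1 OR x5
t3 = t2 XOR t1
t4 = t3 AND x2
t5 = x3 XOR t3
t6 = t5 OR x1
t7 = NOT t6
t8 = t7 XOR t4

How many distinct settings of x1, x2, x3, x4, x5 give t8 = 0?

t8 = t7 XOR t4 must be 0, so t7 and t4 are equal.
Enumerating the 32 input combinations, 22 give t8 = 0 and 10 give t8 = 1.

22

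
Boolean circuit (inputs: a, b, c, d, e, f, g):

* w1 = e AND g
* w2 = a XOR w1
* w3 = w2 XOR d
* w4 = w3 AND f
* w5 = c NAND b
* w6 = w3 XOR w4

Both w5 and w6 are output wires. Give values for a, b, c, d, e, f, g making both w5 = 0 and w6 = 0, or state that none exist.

Check with a=1, b=1, c=1, d=1, e=0, f=1, g=0:
w1 = e AND g = 0 AND 0 = 0
w2 = a XOR w1 = 1 XOR 0 = 1
w3 = w2 XOR d = 1 XOR 1 = 0
w4 = w3 AND f = 0 AND 1 = 0
w5 = c NAND b = 1 NAND 1 = 0
w6 = w3 XOR w4 = 0 XOR 0 = 0
So w5 = 0 and w6 = 0.

a=1, b=1, c=1, d=1, e=0, f=1, g=0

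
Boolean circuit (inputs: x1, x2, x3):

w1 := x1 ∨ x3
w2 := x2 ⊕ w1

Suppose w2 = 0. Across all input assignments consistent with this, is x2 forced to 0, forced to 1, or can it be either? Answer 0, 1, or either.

Both values of x2 occur among assignments with w2 = 0:
  x2=0: x1=0, x2=0, x3=0
  x2=1: x1=0, x2=1, x3=1

either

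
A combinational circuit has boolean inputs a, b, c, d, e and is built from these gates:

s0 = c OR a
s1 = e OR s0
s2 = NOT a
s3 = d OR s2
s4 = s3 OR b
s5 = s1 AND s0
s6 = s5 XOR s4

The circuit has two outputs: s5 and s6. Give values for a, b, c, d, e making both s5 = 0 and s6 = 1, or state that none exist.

a=0 b=0 c=0 d=1 e=1

Check with a=0 b=0 c=0 d=1 e=1:
s0 = c OR a = 0 OR 0 = 0
s1 = e OR s0 = 1 OR 0 = 1
s2 = NOT a = NOT 0 = 1
s3 = d OR s2 = 1 OR 1 = 1
s4 = s3 OR b = 1 OR 0 = 1
s5 = s1 AND s0 = 1 AND 0 = 0
s6 = s5 XOR s4 = 0 XOR 1 = 1
So s5 = 0 and s6 = 1.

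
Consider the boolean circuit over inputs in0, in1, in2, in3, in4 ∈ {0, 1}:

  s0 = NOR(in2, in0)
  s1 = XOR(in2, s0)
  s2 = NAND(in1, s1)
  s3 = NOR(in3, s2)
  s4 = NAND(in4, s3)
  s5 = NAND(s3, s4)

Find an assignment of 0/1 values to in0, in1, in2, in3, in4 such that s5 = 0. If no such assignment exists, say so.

in0=0 in1=1 in2=1 in3=0 in4=0

s5 = NAND(s3, s4) must be 0, so both s3 = 1 and s4 = 1.
Check with in0=0 in1=1 in2=1 in3=0 in4=0:
s0 = NOR(in2, in0) = NOR(1, 0) = 0
s1 = XOR(in2, s0) = XOR(1, 0) = 1
s2 = NAND(in1, s1) = NAND(1, 1) = 0
s3 = NOR(in3, s2) = NOR(0, 0) = 1
s4 = NAND(in4, s3) = NAND(0, 1) = 1
s5 = NAND(s3, s4) = NAND(1, 1) = 0
So s5 = 0 as required.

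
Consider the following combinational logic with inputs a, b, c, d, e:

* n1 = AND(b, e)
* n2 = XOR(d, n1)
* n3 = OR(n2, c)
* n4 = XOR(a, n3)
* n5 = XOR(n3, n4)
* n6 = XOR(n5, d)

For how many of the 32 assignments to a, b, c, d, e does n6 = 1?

n6 = XOR(n5, d) must be 1, so n5 and d differ.
Enumerating the 32 input combinations, 16 give n6 = 1 and 16 give n6 = 0.

16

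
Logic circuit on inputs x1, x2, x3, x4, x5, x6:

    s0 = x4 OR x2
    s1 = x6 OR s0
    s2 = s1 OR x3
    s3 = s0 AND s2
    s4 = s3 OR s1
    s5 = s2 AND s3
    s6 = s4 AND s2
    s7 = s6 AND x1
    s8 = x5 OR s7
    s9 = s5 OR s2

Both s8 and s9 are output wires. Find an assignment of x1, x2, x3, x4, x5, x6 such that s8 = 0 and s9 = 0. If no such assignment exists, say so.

Check with x1=0 x2=0 x3=0 x4=0 x5=0 x6=0:
s0 = x4 OR x2 = 0 OR 0 = 0
s1 = x6 OR s0 = 0 OR 0 = 0
s2 = s1 OR x3 = 0 OR 0 = 0
s3 = s0 AND s2 = 0 AND 0 = 0
s4 = s3 OR s1 = 0 OR 0 = 0
s5 = s2 AND s3 = 0 AND 0 = 0
s6 = s4 AND s2 = 0 AND 0 = 0
s7 = s6 AND x1 = 0 AND 0 = 0
s8 = x5 OR s7 = 0 OR 0 = 0
s9 = s5 OR s2 = 0 OR 0 = 0
So s8 = 0 and s9 = 0.

x1=0 x2=0 x3=0 x4=0 x5=0 x6=0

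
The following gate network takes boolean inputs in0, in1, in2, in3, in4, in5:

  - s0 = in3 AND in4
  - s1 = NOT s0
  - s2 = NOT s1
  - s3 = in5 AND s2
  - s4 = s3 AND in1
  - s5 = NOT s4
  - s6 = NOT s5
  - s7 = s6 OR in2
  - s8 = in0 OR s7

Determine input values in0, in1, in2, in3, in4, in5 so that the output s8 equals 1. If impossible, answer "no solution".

s8 = in0 OR s7 must be 1, so at least one of in0, s7 is 1.
Check with in0=1, in1=1, in2=0, in3=1, in4=0, in5=1:
s0 = in3 AND in4 = 1 AND 0 = 0
s1 = NOT s0 = NOT 0 = 1
s2 = NOT s1 = NOT 1 = 0
s3 = in5 AND s2 = 1 AND 0 = 0
s4 = s3 AND in1 = 0 AND 1 = 0
s5 = NOT s4 = NOT 0 = 1
s6 = NOT s5 = NOT 1 = 0
s7 = s6 OR in2 = 0 OR 0 = 0
s8 = in0 OR s7 = 1 OR 0 = 1
So s8 = 1 as required.

in0=1, in1=1, in2=0, in3=1, in4=0, in5=1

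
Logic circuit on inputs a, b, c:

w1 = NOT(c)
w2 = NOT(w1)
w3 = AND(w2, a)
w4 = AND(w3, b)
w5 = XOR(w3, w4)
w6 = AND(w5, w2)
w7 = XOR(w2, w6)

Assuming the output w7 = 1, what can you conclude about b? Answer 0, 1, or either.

either

Both values of b occur among assignments with w7 = 1:
  b=0: a=0, b=0, c=1
  b=1: a=0, b=1, c=1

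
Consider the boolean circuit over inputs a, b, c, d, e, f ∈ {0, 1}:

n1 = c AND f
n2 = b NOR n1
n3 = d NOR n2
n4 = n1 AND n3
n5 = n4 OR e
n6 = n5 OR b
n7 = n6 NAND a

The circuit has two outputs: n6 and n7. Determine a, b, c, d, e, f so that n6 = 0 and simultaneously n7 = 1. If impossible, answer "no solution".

a=0 b=0 c=1 d=1 e=0 f=0

Check with a=0 b=0 c=1 d=1 e=0 f=0:
n1 = c AND f = 1 AND 0 = 0
n2 = b NOR n1 = 0 NOR 0 = 1
n3 = d NOR n2 = 1 NOR 1 = 0
n4 = n1 AND n3 = 0 AND 0 = 0
n5 = n4 OR e = 0 OR 0 = 0
n6 = n5 OR b = 0 OR 0 = 0
n7 = n6 NAND a = 0 NAND 0 = 1
So n6 = 0 and n7 = 1.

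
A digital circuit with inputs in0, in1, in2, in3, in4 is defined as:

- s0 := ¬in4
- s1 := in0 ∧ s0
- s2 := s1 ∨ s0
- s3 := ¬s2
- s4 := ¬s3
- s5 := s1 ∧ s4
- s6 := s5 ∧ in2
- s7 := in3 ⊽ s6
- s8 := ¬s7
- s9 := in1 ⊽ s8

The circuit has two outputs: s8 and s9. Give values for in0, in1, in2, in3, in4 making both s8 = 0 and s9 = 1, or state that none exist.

Check with in0=0, in1=0, in2=0, in3=0, in4=1:
s0 = ¬in4 = ¬1 = 0
s1 = in0 ∧ s0 = 0 ∧ 0 = 0
s2 = s1 ∨ s0 = 0 ∨ 0 = 0
s3 = ¬s2 = ¬0 = 1
s4 = ¬s3 = ¬1 = 0
s5 = s1 ∧ s4 = 0 ∧ 0 = 0
s6 = s5 ∧ in2 = 0 ∧ 0 = 0
s7 = in3 ⊽ s6 = 0 ⊽ 0 = 1
s8 = ¬s7 = ¬1 = 0
s9 = in1 ⊽ s8 = 0 ⊽ 0 = 1
So s8 = 0 and s9 = 1.

in0=0, in1=0, in2=0, in3=0, in4=1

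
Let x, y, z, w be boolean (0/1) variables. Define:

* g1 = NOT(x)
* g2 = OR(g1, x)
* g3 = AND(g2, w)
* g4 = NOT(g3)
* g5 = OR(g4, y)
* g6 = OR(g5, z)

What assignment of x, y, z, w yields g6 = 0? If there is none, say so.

g6 = OR(g5, z) must be 0, so both g5 = 0 and z = 0.
g5 = OR(g4, y) must be 0, so both g4 = 0 and y = 0.
g4 = NOT(g3) must be 0, so g3 = 1.
Check with x=1, y=0, z=0, w=1:
g1 = NOT(x) = NOT 1 = 0
g2 = OR(g1, x) = OR(0, 1) = 1
g3 = AND(g2, w) = AND(1, 1) = 1
g4 = NOT(g3) = NOT 1 = 0
g5 = OR(g4, y) = OR(0, 0) = 0
g6 = OR(g5, z) = OR(0, 0) = 0
So g6 = 0 as required.

x=1, y=0, z=0, w=1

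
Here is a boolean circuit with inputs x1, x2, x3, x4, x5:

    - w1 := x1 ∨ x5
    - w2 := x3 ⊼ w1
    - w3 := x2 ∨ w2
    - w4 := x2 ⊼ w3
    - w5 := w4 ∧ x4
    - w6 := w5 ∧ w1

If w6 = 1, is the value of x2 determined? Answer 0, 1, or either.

0

w6 = w5 ∧ w1 must be 1, so both w5 = 1 and w1 = 1.
w5 = w4 ∧ x4 must be 1, so both w4 = 1 and x4 = 1.
w1 = x1 ∨ x5 must be 1, so at least one of x1, x5 is 1.
Every assignment with w6 = 1 has x2 = 0; there are 6 such assignment(s).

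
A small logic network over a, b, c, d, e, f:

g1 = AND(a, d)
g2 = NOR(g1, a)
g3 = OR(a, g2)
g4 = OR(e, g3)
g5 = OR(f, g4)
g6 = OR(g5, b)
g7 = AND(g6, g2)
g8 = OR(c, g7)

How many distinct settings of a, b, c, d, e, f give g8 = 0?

16

g8 = OR(c, g7) must be 0, so both c = 0 and g7 = 0.
Enumerating the 64 input combinations, 16 give g8 = 0 and 48 give g8 = 1.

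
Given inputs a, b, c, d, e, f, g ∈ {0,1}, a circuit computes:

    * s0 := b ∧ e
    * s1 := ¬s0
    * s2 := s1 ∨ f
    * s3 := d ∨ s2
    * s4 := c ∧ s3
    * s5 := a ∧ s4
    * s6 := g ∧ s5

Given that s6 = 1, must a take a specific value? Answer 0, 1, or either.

s6 = g ∧ s5 must be 1, so both g = 1 and s5 = 1.
Every assignment with s6 = 1 has a = 1; there are 15 such assignment(s).

1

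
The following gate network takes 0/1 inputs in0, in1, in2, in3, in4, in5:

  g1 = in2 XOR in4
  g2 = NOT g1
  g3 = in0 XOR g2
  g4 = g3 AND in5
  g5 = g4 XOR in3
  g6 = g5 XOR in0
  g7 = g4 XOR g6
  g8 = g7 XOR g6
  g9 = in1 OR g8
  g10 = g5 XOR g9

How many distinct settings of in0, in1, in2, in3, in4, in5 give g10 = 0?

g10 = g5 XOR g9 must be 0, so g5 and g9 are equal.
Enumerating the 64 input combinations, 32 give g10 = 0 and 32 give g10 = 1.

32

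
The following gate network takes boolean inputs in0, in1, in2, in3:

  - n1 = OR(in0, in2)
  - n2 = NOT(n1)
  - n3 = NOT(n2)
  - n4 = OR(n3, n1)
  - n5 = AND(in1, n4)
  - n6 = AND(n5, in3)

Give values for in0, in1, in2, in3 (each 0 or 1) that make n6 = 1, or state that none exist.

n6 = AND(n5, in3) must be 1, so both n5 = 1 and in3 = 1.
Check with in0=1 in1=1 in2=1 in3=1:
n1 = OR(in0, in2) = OR(1, 1) = 1
n2 = NOT(n1) = NOT 1 = 0
n3 = NOT(n2) = NOT 0 = 1
n4 = OR(n3, n1) = OR(1, 1) = 1
n5 = AND(in1, n4) = AND(1, 1) = 1
n6 = AND(n5, in3) = AND(1, 1) = 1
So n6 = 1 as required.

in0=1 in1=1 in2=1 in3=1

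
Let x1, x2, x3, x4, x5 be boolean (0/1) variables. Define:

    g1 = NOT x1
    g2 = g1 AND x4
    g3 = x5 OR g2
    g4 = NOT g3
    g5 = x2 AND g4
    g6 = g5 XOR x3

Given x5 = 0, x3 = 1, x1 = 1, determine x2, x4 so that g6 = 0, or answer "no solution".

g6 = g5 XOR x3 must be 0, so g5 and x3 are equal.
Check with x5 = 0, x3 = 1, x1 = 1 and x2=1, x4=1:
g1 = NOT x1 = NOT 1 = 0
g2 = g1 AND x4 = 0 AND 1 = 0
g3 = x5 OR g2 = 0 OR 0 = 0
g4 = NOT g3 = NOT 0 = 1
g5 = x2 AND g4 = 1 AND 1 = 1
g6 = g5 XOR x3 = 1 XOR 1 = 0
So g6 = 0.

x2=1, x4=1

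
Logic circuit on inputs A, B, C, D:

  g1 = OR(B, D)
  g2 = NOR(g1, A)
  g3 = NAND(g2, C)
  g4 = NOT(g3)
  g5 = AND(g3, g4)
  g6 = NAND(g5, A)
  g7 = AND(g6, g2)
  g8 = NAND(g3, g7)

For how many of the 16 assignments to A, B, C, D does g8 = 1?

g8 = NAND(g3, g7) must be 1, so at least one of g3, g7 is 0.
Enumerating the 16 input combinations, 15 give g8 = 1 and 1 give g8 = 0.

15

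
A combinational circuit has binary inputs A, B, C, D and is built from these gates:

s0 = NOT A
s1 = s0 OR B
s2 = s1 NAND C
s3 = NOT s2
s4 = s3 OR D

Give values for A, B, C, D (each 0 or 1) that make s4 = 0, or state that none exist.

s4 = s3 OR D must be 0, so both s3 = 0 and D = 0.
Check with A=0, B=0, C=0, D=0:
s0 = NOT A = NOT 0 = 1
s1 = s0 OR B = 1 OR 0 = 1
s2 = s1 NAND C = 1 NAND 0 = 1
s3 = NOT s2 = NOT 1 = 0
s4 = s3 OR D = 0 OR 0 = 0
So s4 = 0 as required.

A=0, B=0, C=0, D=0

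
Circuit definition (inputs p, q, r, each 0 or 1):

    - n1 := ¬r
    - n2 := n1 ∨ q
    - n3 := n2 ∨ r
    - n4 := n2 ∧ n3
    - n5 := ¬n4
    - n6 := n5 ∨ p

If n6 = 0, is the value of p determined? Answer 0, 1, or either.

0

n6 = n5 ∨ p must be 0, so both n5 = 0 and p = 0.
n5 = ¬n4 must be 0, so n4 = 1.
Every assignment with n6 = 0 has p = 0; there are 3 such assignment(s).
  p=0, q=0, r=0
  p=0, q=1, r=0
  p=0, q=1, r=1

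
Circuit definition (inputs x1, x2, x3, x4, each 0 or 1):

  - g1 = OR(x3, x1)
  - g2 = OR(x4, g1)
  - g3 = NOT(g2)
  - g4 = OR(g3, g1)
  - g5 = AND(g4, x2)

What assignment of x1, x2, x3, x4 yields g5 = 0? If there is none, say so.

x1=1, x2=0, x3=1, x4=0

Check with x1=1, x2=0, x3=1, x4=0:
g1 = OR(x3, x1) = OR(1, 1) = 1
g2 = OR(x4, g1) = OR(0, 1) = 1
g3 = NOT(g2) = NOT 1 = 0
g4 = OR(g3, g1) = OR(0, 1) = 1
g5 = AND(g4, x2) = AND(1, 0) = 0
So g5 = 0 as required.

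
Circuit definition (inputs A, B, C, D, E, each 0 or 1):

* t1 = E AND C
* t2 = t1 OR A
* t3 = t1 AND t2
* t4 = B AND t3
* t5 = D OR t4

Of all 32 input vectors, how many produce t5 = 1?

18

t5 = D OR t4 must be 1, so at least one of D, t4 is 1.
Enumerating the 32 input combinations, 18 give t5 = 1 and 14 give t5 = 0.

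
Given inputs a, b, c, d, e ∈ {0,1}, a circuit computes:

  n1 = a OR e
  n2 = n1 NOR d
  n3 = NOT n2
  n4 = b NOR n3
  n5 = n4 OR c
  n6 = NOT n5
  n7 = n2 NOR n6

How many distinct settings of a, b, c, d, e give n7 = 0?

n7 = n2 NOR n6 must be 0, so at least one of n2, n6 is 1.
Enumerating the 32 input combinations, 18 give n7 = 0 and 14 give n7 = 1.

18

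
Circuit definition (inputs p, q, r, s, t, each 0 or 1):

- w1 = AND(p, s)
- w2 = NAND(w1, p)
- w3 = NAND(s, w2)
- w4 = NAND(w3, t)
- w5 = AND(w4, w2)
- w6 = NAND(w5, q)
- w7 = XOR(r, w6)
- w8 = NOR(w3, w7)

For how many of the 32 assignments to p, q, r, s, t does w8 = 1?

w8 = NOR(w3, w7) must be 1, so both w3 = 0 and w7 = 0.
Satisfying assignments:
  p=0, q=0, r=1, s=1, t=0
  p=0, q=0, r=1, s=1, t=1
  p=0, q=1, r=0, s=1, t=0
  p=0, q=1, r=0, s=1, t=1

4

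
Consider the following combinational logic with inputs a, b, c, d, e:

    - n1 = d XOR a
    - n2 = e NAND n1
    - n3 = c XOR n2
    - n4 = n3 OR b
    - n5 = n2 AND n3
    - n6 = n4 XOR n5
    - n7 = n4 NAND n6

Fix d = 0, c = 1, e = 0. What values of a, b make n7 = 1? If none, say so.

a=0 b=0

n7 = n4 NAND n6 must be 1, so at least one of n4, n6 is 0.
Check with d = 0, c = 1, e = 0 and a=0, b=0:
n1 = d XOR a = 0 XOR 0 = 0
n2 = e NAND n1 = 0 NAND 0 = 1
n3 = c XOR n2 = 1 XOR 1 = 0
n4 = n3 OR b = 0 OR 0 = 0
n5 = n2 AND n3 = 1 AND 0 = 0
n6 = n4 XOR n5 = 0 XOR 0 = 0
n7 = n4 NAND n6 = 0 NAND 0 = 1
So n7 = 1.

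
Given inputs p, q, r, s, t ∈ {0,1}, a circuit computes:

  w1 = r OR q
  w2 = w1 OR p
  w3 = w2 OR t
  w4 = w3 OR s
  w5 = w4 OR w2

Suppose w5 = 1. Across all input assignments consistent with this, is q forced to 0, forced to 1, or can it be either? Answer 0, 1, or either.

either

Both values of q occur among assignments with w5 = 1:
  q=0: p=0, q=0, r=0, s=0, t=1
  q=1: p=0, q=1, r=0, s=0, t=0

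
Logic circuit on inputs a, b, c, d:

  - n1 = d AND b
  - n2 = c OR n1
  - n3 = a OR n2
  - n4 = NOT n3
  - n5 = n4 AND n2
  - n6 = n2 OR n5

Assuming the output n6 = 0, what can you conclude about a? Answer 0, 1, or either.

either

Both values of a occur among assignments with n6 = 0:
  a=0: a=0, b=0, c=0, d=0
  a=1: a=1, b=0, c=0, d=0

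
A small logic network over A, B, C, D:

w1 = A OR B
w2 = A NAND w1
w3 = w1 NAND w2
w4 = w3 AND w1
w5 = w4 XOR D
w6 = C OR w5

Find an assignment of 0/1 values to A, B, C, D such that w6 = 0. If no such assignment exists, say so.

A=1, B=1, C=0, D=1

w6 = C OR w5 must be 0, so both C = 0 and w5 = 0.
Check with A=1, B=1, C=0, D=1:
w1 = A OR B = 1 OR 1 = 1
w2 = A NAND w1 = 1 NAND 1 = 0
w3 = w1 NAND w2 = 1 NAND 0 = 1
w4 = w3 AND w1 = 1 AND 1 = 1
w5 = w4 XOR D = 1 XOR 1 = 0
w6 = C OR w5 = 0 OR 0 = 0
So w6 = 0 as required.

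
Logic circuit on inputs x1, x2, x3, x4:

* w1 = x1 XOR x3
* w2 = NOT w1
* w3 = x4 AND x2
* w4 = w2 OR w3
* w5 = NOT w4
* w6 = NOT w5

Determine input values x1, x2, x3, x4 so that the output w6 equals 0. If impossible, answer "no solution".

w6 = NOT w5 must be 0, so w5 = 1.
w5 = NOT w4 must be 1, so w4 = 0.
w4 = w2 OR w3 must be 0, so both w2 = 0 and w3 = 0.
Check with x1=1, x2=0, x3=0, x4=1:
w1 = x1 XOR x3 = 1 XOR 0 = 1
w2 = NOT w1 = NOT 1 = 0
w3 = x4 AND x2 = 1 AND 0 = 0
w4 = w2 OR w3 = 0 OR 0 = 0
w5 = NOT w4 = NOT 0 = 1
w6 = NOT w5 = NOT 1 = 0
So w6 = 0 as required.

x1=1, x2=0, x3=0, x4=1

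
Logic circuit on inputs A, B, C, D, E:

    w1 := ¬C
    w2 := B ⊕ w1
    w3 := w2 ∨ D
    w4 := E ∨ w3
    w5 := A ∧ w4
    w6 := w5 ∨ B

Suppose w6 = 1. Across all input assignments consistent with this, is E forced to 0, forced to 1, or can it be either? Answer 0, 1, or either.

either

Both values of E occur among assignments with w6 = 1:
  E=0: A=0, B=1, C=0, D=0, E=0
  E=1: A=0, B=1, C=0, D=0, E=1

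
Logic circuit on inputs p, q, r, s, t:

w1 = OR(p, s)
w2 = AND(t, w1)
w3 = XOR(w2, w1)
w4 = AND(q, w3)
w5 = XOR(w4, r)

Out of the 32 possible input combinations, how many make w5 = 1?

w5 = XOR(w4, r) must be 1, so w4 and r differ.
Enumerating the 32 input combinations, 16 give w5 = 1 and 16 give w5 = 0.

16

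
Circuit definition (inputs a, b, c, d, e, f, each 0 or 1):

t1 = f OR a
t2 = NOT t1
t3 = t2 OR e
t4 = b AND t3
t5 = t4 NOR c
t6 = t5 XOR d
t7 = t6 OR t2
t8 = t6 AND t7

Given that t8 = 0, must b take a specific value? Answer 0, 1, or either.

either

Both values of b occur among assignments with t8 = 0:
  b=0: a=0, b=0, c=0, d=1, e=0, f=0
  b=1: a=0, b=1, c=0, d=0, e=0, f=0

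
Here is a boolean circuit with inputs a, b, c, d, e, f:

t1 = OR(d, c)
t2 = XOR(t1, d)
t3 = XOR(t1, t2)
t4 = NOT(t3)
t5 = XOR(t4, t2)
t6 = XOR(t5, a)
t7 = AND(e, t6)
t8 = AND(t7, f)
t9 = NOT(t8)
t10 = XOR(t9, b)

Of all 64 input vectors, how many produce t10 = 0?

32

t10 = XOR(t9, b) must be 0, so t9 and b are equal.
Enumerating the 64 input combinations, 32 give t10 = 0 and 32 give t10 = 1.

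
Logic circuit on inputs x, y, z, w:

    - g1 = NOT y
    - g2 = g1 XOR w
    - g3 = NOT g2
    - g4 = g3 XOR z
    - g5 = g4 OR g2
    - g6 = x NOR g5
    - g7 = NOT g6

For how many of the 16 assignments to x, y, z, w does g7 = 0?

g7 = NOT g6 must be 0, so g6 = 1.
g6 = x NOR g5 must be 1, so both x = 0 and g5 = 0.
Enumerating the 16 input combinations, 2 give g7 = 0 and 14 give g7 = 1.

2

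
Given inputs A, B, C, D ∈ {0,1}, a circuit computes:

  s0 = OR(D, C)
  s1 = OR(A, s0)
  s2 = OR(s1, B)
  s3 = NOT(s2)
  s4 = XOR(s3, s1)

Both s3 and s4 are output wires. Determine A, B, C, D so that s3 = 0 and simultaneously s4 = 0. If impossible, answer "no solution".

Check with A=0, B=1, C=0, D=0:
s0 = OR(D, C) = OR(0, 0) = 0
s1 = OR(A, s0) = OR(0, 0) = 0
s2 = OR(s1, B) = OR(0, 1) = 1
s3 = NOT(s2) = NOT 1 = 0
s4 = XOR(s3, s1) = XOR(0, 0) = 0
So s3 = 0 and s4 = 0.

A=0, B=1, C=0, D=0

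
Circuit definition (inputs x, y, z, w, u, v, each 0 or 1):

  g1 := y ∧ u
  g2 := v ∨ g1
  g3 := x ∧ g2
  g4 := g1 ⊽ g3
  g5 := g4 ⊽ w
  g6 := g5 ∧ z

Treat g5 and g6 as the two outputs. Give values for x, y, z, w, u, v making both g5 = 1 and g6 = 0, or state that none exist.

x=0, y=1, z=0, w=0, u=1, v=0

Check with x=0, y=1, z=0, w=0, u=1, v=0:
g1 = y ∧ u = 1 ∧ 1 = 1
g2 = v ∨ g1 = 0 ∨ 1 = 1
g3 = x ∧ g2 = 0 ∧ 1 = 0
g4 = g1 ⊽ g3 = 1 ⊽ 0 = 0
g5 = g4 ⊽ w = 0 ⊽ 0 = 1
g6 = g5 ∧ z = 1 ∧ 0 = 0
So g5 = 1 and g6 = 0.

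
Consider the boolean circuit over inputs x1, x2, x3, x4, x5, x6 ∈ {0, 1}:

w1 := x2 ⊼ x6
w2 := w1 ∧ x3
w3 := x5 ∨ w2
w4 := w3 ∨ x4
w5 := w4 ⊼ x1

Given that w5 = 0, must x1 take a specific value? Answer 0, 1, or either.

w5 = w4 ⊼ x1 must be 0, so both w4 = 1 and x1 = 1.
w4 = w3 ∨ x4 must be 1, so at least one of w3, x4 is 1.
Every assignment with w5 = 0 has x1 = 1; there are 27 such assignment(s).

1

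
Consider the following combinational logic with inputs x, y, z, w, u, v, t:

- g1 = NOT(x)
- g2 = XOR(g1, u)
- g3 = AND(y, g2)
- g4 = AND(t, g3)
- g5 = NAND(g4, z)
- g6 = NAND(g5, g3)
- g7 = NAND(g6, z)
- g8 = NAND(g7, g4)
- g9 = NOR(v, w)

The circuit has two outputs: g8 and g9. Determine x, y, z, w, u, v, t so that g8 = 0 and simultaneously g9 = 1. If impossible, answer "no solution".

Check with x=0, y=1, z=0, w=0, u=0, v=0, t=1:
g1 = NOT(x) = NOT 0 = 1
g2 = XOR(g1, u) = XOR(1, 0) = 1
g3 = AND(y, g2) = AND(1, 1) = 1
g4 = AND(t, g3) = AND(1, 1) = 1
g5 = NAND(g4, z) = NAND(1, 0) = 1
g6 = NAND(g5, g3) = NAND(1, 1) = 0
g7 = NAND(g6, z) = NAND(0, 0) = 1
g8 = NAND(g7, g4) = NAND(1, 1) = 0
g9 = NOR(v, w) = NOR(0, 0) = 1
So g8 = 0 and g9 = 1.

x=0, y=1, z=0, w=0, u=0, v=0, t=1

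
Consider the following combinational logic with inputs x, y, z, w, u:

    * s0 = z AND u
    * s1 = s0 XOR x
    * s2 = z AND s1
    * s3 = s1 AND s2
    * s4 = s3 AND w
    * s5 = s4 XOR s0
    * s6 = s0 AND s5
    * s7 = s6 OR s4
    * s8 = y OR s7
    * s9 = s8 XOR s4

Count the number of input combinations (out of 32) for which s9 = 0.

s9 = s8 XOR s4 must be 0, so s8 and s4 are equal.
Enumerating the 32 input combinations, 15 give s9 = 0 and 17 give s9 = 1.

15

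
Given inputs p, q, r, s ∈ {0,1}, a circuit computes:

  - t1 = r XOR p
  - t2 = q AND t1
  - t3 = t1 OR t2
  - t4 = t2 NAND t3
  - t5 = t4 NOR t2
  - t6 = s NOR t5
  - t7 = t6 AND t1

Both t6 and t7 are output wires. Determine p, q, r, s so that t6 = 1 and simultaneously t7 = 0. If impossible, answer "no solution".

Check with p=1 q=0 r=1 s=0:
t1 = r XOR p = 1 XOR 1 = 0
t2 = q AND t1 = 0 AND 0 = 0
t3 = t1 OR t2 = 0 OR 0 = 0
t4 = t2 NAND t3 = 0 NAND 0 = 1
t5 = t4 NOR t2 = 1 NOR 0 = 0
t6 = s NOR t5 = 0 NOR 0 = 1
t7 = t6 AND t1 = 1 AND 0 = 0
So t6 = 1 and t7 = 0.

p=1 q=0 r=1 s=0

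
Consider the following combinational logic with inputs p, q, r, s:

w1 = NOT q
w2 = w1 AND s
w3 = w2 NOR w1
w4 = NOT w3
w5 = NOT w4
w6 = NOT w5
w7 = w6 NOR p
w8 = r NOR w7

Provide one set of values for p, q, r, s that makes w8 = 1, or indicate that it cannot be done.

w8 = r NOR w7 must be 1, so both r = 0 and w7 = 0.
w7 = w6 NOR p must be 0, so at least one of w6, p is 1.
Check with p=0, q=0, r=0, s=1:
w1 = NOT q = NOT 0 = 1
w2 = w1 AND s = 1 AND 1 = 1
w3 = w2 NOR w1 = 1 NOR 1 = 0
w4 = NOT w3 = NOT 0 = 1
w5 = NOT w4 = NOT 1 = 0
w6 = NOT w5 = NOT 0 = 1
w7 = w6 NOR p = 1 NOR 0 = 0
w8 = r NOR w7 = 0 NOR 0 = 1
So w8 = 1 as required.

p=0, q=0, r=0, s=1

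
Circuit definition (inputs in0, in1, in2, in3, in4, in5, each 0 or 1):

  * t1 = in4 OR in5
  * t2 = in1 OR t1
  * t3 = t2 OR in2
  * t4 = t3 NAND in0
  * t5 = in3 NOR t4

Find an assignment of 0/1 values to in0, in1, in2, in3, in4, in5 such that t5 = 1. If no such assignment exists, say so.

t5 = in3 NOR t4 must be 1, so both in3 = 0 and t4 = 0.
Check with in0=1 in1=1 in2=0 in3=0 in4=1 in5=1:
t1 = in4 OR in5 = 1 OR 1 = 1
t2 = in1 OR t1 = 1 OR 1 = 1
t3 = t2 OR in2 = 1 OR 0 = 1
t4 = t3 NAND in0 = 1 NAND 1 = 0
t5 = in3 NOR t4 = 0 NOR 0 = 1
So t5 = 1 as required.

in0=1 in1=1 in2=0 in3=0 in4=1 in5=1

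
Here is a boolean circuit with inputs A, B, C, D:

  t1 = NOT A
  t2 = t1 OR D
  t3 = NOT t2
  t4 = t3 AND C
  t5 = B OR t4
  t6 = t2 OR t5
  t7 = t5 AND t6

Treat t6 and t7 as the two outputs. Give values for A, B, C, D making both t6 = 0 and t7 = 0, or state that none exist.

A=1, B=0, C=0, D=0

Check with A=1, B=0, C=0, D=0:
t1 = NOT A = NOT 1 = 0
t2 = t1 OR D = 0 OR 0 = 0
t3 = NOT t2 = NOT 0 = 1
t4 = t3 AND C = 1 AND 0 = 0
t5 = B OR t4 = 0 OR 0 = 0
t6 = t2 OR t5 = 0 OR 0 = 0
t7 = t5 AND t6 = 0 AND 0 = 0
So t6 = 0 and t7 = 0.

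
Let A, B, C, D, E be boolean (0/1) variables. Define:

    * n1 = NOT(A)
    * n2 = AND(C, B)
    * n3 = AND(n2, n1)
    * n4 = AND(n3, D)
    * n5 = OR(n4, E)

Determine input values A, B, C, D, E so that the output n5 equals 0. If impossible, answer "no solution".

A=0 B=0 C=0 D=0 E=0

n5 = OR(n4, E) must be 0, so both n4 = 0 and E = 0.
n4 = AND(n3, D) must be 0, so at least one of n3, D is 0.
Check with A=0 B=0 C=0 D=0 E=0:
n1 = NOT(A) = NOT 0 = 1
n2 = AND(C, B) = AND(0, 0) = 0
n3 = AND(n2, n1) = AND(0, 1) = 0
n4 = AND(n3, D) = AND(0, 0) = 0
n5 = OR(n4, E) = OR(0, 0) = 0
So n5 = 0 as required.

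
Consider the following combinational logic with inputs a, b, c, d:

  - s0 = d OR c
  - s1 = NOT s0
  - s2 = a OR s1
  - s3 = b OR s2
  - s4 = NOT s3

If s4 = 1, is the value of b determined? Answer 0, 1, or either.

0

s4 = NOT s3 must be 1, so s3 = 0.
s3 = b OR s2 must be 0, so both b = 0 and s2 = 0.
s2 = a OR s1 must be 0, so both a = 0 and s1 = 0.
Every assignment with s4 = 1 has b = 0; there are 3 such assignment(s).
  a=0, b=0, c=0, d=1
  a=0, b=0, c=1, d=0
  a=0, b=0, c=1, d=1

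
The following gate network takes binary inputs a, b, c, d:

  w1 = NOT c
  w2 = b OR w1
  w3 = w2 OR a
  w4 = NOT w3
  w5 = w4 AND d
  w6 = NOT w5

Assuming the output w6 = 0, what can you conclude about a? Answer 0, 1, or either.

w6 = NOT w5 must be 0, so w5 = 1.
Every assignment with w6 = 0 has a = 0; there are 1 such assignment(s).
  a=0, b=0, c=1, d=1

0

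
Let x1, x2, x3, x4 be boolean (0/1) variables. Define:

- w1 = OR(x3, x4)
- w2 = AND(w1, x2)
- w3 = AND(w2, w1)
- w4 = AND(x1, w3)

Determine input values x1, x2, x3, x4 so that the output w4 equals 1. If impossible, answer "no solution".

w4 = AND(x1, w3) must be 1, so both x1 = 1 and w3 = 1.
Check with x1=1 x2=1 x3=0 x4=1:
w1 = OR(x3, x4) = OR(0, 1) = 1
w2 = AND(w1, x2) = AND(1, 1) = 1
w3 = AND(w2, w1) = AND(1, 1) = 1
w4 = AND(x1, w3) = AND(1, 1) = 1
So w4 = 1 as required.

x1=1 x2=1 x3=0 x4=1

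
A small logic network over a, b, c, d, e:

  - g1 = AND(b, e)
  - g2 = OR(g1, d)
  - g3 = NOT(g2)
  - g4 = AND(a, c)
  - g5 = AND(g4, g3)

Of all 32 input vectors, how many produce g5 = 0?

g5 = AND(g4, g3) must be 0, so at least one of g4, g3 is 0.
Enumerating the 32 input combinations, 29 give g5 = 0 and 3 give g5 = 1.

29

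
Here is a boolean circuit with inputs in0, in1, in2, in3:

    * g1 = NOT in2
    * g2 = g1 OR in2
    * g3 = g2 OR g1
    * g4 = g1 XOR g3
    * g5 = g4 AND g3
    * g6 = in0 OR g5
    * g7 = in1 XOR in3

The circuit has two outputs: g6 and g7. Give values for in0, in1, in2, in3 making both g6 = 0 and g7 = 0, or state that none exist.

in0=0, in1=1, in2=0, in3=1

Check with in0=0, in1=1, in2=0, in3=1:
g1 = NOT in2 = NOT 0 = 1
g2 = g1 OR in2 = 1 OR 0 = 1
g3 = g2 OR g1 = 1 OR 1 = 1
g4 = g1 XOR g3 = 1 XOR 1 = 0
g5 = g4 AND g3 = 0 AND 1 = 0
g6 = in0 OR g5 = 0 OR 0 = 0
g7 = in1 XOR in3 = 1 XOR 1 = 0
So g6 = 0 and g7 = 0.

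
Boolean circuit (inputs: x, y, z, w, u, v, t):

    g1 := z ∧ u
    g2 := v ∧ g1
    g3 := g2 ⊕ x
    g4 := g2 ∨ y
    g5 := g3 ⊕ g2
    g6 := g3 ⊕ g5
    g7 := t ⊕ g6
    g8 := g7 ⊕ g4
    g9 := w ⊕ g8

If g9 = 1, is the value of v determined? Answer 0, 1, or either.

Both values of v occur among assignments with g9 = 1:
  v=0: x=0, y=0, z=0, w=0, u=0, v=0, t=1
  v=1: x=0, y=0, z=0, w=0, u=0, v=1, t=1

either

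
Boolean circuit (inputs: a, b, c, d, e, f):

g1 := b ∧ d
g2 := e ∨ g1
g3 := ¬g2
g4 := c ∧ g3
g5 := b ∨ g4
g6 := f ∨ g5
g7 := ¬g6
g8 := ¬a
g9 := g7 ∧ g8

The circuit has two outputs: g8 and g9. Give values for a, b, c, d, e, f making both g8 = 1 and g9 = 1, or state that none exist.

a=0 b=0 c=0 d=1 e=0 f=0

Check with a=0 b=0 c=0 d=1 e=0 f=0:
g1 = b ∧ d = 0 ∧ 1 = 0
g2 = e ∨ g1 = 0 ∨ 0 = 0
g3 = ¬g2 = ¬0 = 1
g4 = c ∧ g3 = 0 ∧ 1 = 0
g5 = b ∨ g4 = 0 ∨ 0 = 0
g6 = f ∨ g5 = 0 ∨ 0 = 0
g7 = ¬g6 = ¬0 = 1
g8 = ¬a = ¬0 = 1
g9 = g7 ∧ g8 = 1 ∧ 1 = 1
So g8 = 1 and g9 = 1.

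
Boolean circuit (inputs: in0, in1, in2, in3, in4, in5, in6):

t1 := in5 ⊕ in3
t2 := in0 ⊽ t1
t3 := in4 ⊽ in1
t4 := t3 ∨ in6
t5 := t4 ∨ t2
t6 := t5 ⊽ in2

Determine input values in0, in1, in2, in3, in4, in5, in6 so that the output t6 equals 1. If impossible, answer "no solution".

in0=1, in1=0, in2=0, in3=0, in4=1, in5=1, in6=0

Check with in0=1, in1=0, in2=0, in3=0, in4=1, in5=1, in6=0:
t1 = in5 ⊕ in3 = 1 ⊕ 0 = 1
t2 = in0 ⊽ t1 = 1 ⊽ 1 = 0
t3 = in4 ⊽ in1 = 1 ⊽ 0 = 0
t4 = t3 ∨ in6 = 0 ∨ 0 = 0
t5 = t4 ∨ t2 = 0 ∨ 0 = 0
t6 = t5 ⊽ in2 = 0 ⊽ 0 = 1
So t6 = 1 as required.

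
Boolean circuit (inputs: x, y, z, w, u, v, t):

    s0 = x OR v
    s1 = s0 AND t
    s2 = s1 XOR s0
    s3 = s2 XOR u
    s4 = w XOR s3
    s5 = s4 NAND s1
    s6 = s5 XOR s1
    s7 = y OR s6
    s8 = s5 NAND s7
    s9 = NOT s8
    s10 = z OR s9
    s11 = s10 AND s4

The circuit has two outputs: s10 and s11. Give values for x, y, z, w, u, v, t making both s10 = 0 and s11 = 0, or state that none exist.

x=0 y=0 z=0 w=0 u=1 v=1 t=1

Check with x=0 y=0 z=0 w=0 u=1 v=1 t=1:
s0 = x OR v = 0 OR 1 = 1
s1 = s0 AND t = 1 AND 1 = 1
s2 = s1 XOR s0 = 1 XOR 1 = 0
s3 = s2 XOR u = 0 XOR 1 = 1
s4 = w XOR s3 = 0 XOR 1 = 1
s5 = s4 NAND s1 = 1 NAND 1 = 0
s6 = s5 XOR s1 = 0 XOR 1 = 1
s7 = y OR s6 = 0 OR 1 = 1
s8 = s5 NAND s7 = 0 NAND 1 = 1
s9 = NOT s8 = NOT 1 = 0
s10 = z OR s9 = 0 OR 0 = 0
s11 = s10 AND s4 = 0 AND 1 = 0
So s10 = 0 and s11 = 0.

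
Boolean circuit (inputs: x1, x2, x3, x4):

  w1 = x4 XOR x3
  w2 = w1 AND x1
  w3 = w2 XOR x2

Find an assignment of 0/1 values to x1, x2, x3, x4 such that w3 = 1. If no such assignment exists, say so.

Check with x1=0 x2=1 x3=1 x4=0:
w1 = x4 XOR x3 = 0 XOR 1 = 1
w2 = w1 AND x1 = 1 AND 0 = 0
w3 = w2 XOR x2 = 0 XOR 1 = 1
So w3 = 1 as required.

x1=0 x2=1 x3=1 x4=0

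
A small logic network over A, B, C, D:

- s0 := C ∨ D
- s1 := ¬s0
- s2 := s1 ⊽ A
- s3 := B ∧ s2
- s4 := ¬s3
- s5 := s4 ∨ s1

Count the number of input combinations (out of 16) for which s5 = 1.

13

s5 = s4 ∨ s1 must be 1, so at least one of s4, s1 is 1.
Enumerating the 16 input combinations, 13 give s5 = 1 and 3 give s5 = 0.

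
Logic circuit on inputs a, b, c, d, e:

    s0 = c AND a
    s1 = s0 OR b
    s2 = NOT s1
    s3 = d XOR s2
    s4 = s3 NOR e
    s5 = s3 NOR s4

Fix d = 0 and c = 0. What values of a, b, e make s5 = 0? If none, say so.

a=0 b=0 e=0

Check with d = 0 and c = 0 and a=0, b=0, e=0:
s0 = c AND a = 0 AND 0 = 0
s1 = s0 OR b = 0 OR 0 = 0
s2 = NOT s1 = NOT 0 = 1
s3 = d XOR s2 = 0 XOR 1 = 1
s4 = s3 NOR e = 1 NOR 0 = 0
s5 = s3 NOR s4 = 1 NOR 0 = 0
So s5 = 0.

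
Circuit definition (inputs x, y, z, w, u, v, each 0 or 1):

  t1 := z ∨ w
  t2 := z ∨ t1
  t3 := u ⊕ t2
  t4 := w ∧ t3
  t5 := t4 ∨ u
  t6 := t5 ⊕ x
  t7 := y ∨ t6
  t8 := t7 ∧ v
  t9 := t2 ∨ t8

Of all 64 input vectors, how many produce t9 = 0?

10

t9 = t2 ∨ t8 must be 0, so both t2 = 0 and t8 = 0.
t2 = z ∨ t1 must be 0, so both z = 0 and t1 = 0.
Enumerating the 64 input combinations, 10 give t9 = 0 and 54 give t9 = 1.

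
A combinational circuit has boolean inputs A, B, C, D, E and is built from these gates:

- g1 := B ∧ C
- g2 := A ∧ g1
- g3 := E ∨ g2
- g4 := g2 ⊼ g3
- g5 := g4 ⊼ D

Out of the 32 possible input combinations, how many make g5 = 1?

g5 = g4 ⊼ D must be 1, so at least one of g4, D is 0.
Enumerating the 32 input combinations, 18 give g5 = 1 and 14 give g5 = 0.

18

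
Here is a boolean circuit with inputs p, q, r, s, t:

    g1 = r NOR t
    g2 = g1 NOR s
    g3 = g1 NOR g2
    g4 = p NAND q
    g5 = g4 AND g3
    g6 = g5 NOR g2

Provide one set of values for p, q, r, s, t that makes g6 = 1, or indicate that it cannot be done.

p=1, q=0, r=0, s=1, t=0

g6 = g5 NOR g2 must be 1, so both g5 = 0 and g2 = 0.
g5 = g4 AND g3 must be 0, so at least one of g4, g3 is 0.
Check with p=1, q=0, r=0, s=1, t=0:
g1 = r NOR t = 0 NOR 0 = 1
g2 = g1 NOR s = 1 NOR 1 = 0
g3 = g1 NOR g2 = 1 NOR 0 = 0
g4 = p NAND q = 1 NAND 0 = 1
g5 = g4 AND g3 = 1 AND 0 = 0
g6 = g5 NOR g2 = 0 NOR 0 = 1
So g6 = 1 as required.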